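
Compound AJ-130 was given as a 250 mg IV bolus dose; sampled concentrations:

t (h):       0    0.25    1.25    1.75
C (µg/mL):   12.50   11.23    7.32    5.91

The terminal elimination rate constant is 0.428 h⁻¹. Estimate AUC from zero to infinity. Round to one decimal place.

Trapezoidal AUC_0→1.75:
  [0→0.25]: (12.50+11.23)/2 × 0.25 = 2.96625
  [0.25→1.25]: (11.23+7.32)/2 × 1 = 9.275
  [1.25→1.75]: (7.32+5.91)/2 × 0.5 = 3.3075
  Sum = 15.54875 µg/mL·h
Extrapolated tail: C_last / k_e = 5.91 / 0.428 = 13.808
AUC_0→∞ = 15.54875 + 13.808 = 29.35675 µg/mL·h

AUC = 29.4 µg/mL·h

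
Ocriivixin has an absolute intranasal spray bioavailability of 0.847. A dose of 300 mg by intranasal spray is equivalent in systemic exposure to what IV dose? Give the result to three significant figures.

D_iv = 254 mg

Systemic exposure from an extravascular dose = F × D_ev, so the equivalent IV dose is F × D_ev.
D_iv = F × D_ev = 0.847 × 300 = 254.1 mg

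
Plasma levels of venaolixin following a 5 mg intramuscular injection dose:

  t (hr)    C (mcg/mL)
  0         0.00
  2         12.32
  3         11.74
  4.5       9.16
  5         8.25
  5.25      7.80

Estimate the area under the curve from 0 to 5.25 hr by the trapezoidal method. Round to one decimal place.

AUC = 46.4 mcg/mL·hr

Trapezoidal AUC_0→5.25:
  [0→2]: (0.00+12.32)/2 × 2 = 12.32
  [2→3]: (12.32+11.74)/2 × 1 = 12.03
  [3→4.5]: (11.74+9.16)/2 × 1.5 = 15.675
  [4.5→5]: (9.16+8.25)/2 × 0.5 = 4.3525
  [5→5.25]: (8.25+7.80)/2 × 0.25 = 2.00625
  Sum = 46.38375 mcg/mL·hr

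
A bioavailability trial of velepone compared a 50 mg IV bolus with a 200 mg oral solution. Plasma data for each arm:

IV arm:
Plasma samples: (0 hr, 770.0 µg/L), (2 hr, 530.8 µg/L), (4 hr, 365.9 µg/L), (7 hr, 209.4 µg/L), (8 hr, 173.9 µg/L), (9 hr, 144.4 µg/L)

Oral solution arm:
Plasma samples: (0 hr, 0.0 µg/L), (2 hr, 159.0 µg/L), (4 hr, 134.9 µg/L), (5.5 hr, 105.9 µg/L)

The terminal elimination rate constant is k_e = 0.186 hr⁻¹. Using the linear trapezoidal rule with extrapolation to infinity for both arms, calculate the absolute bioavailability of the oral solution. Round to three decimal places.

F = 0.072

Trapezoidal AUC_0→9 (IV):
  [0→2]: (770.0+530.8)/2 × 2 = 1300.8
  [2→4]: (530.8+365.9)/2 × 2 = 896.7
  [4→7]: (365.9+209.4)/2 × 3 = 862.95
  [7→8]: (209.4+173.9)/2 × 1 = 191.65
  [8→9]: (173.9+144.4)/2 × 1 = 159.15
  Sum = 3411.25 µg/L·hr
IV tail: 144.4/0.186 = 776.344; AUC_iv,0→∞ = 3411.25 + 776.344 = 4187.594 µg/L·hr
Trapezoidal AUC_0→5.5 (oral solution):
  [0→2]: (0.0+159.0)/2 × 2 = 159.0
  [2→4]: (159.0+134.9)/2 × 2 = 293.9
  [4→5.5]: (134.9+105.9)/2 × 1.5 = 180.6
  Sum = 633.5 µg/L·hr
oral solution tail: 105.9/0.186 = 569.355; AUC_ev,0→∞ = 633.5 + 569.355 = 1202.855 µg/L·hr
F = (AUC_ev/D_ev)/(AUC_iv/D_iv) = (1202.855/200)/(4187.594/50) = 6.014275/83.75188 = 0.0718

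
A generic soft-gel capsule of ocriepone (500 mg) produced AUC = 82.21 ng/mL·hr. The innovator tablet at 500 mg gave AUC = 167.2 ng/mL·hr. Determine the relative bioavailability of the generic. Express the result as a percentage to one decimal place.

F_rel = (AUC_test/D_test) / (AUC_ref/D_ref)
      = (82.21/500) / (167.2/500)
      = 0.16442 / 0.3344 = 0.4917 = 49.17%

F_rel = 49.2%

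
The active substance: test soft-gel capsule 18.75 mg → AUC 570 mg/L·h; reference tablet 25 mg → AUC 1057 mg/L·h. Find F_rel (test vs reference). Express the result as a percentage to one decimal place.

F_rel = (AUC_test/D_test) / (AUC_ref/D_ref)
      = (570/18.75) / (1057/25)
      = 30.4 / 42.28 = 0.7190 = 71.90%

F_rel = 71.9%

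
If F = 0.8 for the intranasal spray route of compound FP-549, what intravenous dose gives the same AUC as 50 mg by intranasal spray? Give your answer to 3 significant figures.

Systemic exposure from an extravascular dose = F × D_ev, so the equivalent IV dose is F × D_ev.
D_iv = F × D_ev = 0.8 × 50 = 40 mg

D_iv = 40.0 mg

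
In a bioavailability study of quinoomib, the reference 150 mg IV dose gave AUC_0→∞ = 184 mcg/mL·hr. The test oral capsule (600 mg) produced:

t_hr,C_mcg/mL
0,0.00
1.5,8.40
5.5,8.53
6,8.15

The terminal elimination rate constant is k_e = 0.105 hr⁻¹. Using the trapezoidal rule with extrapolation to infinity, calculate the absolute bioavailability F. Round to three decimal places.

Trapezoidal AUC_0→6 (oral capsule):
  [0→1.5]: (0.00+8.40)/2 × 1.5 = 6.3
  [1.5→5.5]: (8.40+8.53)/2 × 4 = 33.86
  [5.5→6]: (8.53+8.15)/2 × 0.5 = 4.17
  Sum = 44.33 mcg/mL·hr
Tail: C_last/k_e = 8.15/0.105 = 77.619
AUC_0→∞ (oral capsule) = 44.33 + 77.619 = 121.949 mcg/mL·hr
F = (AUC_ev/D_ev)/(AUC_iv/D_iv) = (121.949/600)/(184/150) = 0.203248/1.22667 = 0.1657

F = 0.166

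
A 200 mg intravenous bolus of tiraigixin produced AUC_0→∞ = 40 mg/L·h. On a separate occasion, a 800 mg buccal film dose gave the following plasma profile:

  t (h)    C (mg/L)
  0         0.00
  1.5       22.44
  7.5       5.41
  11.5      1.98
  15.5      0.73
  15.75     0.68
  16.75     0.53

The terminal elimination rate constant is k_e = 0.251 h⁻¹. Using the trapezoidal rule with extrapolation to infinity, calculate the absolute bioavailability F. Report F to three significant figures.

F = 0.772

Trapezoidal AUC_0→16.75 (buccal film):
  [0→1.5]: (0.00+22.44)/2 × 1.5 = 16.83
  [1.5→7.5]: (22.44+5.41)/2 × 6 = 83.55
  [7.5→11.5]: (5.41+1.98)/2 × 4 = 14.78
  [11.5→15.5]: (1.98+0.73)/2 × 4 = 5.42
  [15.5→15.75]: (0.73+0.68)/2 × 0.25 = 0.17625
  [15.75→16.75]: (0.68+0.53)/2 × 1 = 0.605
  Sum = 121.36125 mg/L·h
Tail: C_last/k_e = 0.53/0.251 = 2.112
AUC_0→∞ (buccal film) = 121.36125 + 2.112 = 123.47325 mg/L·h
F = (AUC_ev/D_ev)/(AUC_iv/D_iv) = (123.47325/800)/(40/200) = 0.154342/0.2 = 0.7717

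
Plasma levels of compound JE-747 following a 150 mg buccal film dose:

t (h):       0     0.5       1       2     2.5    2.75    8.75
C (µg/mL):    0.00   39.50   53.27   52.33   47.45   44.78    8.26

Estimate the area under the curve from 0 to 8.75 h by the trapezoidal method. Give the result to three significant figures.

Trapezoidal AUC_0→8.75:
  [0→0.5]: (0.00+39.50)/2 × 0.5 = 9.875
  [0.5→1]: (39.50+53.27)/2 × 0.5 = 23.1925
  [1→2]: (53.27+52.33)/2 × 1 = 52.8
  [2→2.5]: (52.33+47.45)/2 × 0.5 = 24.945
  [2.5→2.75]: (47.45+44.78)/2 × 0.25 = 11.52875
  [2.75→8.75]: (44.78+8.26)/2 × 6 = 159.12
  Sum = 281.46125 µg/mL·h

AUC = 281 µg/mL·h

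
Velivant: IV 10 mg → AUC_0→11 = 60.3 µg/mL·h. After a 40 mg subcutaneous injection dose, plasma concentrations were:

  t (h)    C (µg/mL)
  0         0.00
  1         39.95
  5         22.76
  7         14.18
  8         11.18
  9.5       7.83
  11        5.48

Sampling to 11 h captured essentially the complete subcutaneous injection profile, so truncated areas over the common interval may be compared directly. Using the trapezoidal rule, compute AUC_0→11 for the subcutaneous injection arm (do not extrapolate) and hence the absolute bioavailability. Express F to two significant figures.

Trapezoidal AUC_0→11 (subcutaneous injection):
  [0→1]: (0.00+39.95)/2 × 1 = 19.975
  [1→5]: (39.95+22.76)/2 × 4 = 125.42
  [5→7]: (22.76+14.18)/2 × 2 = 36.94
  [7→8]: (14.18+11.18)/2 × 1 = 12.68
  [8→9.5]: (11.18+7.83)/2 × 1.5 = 14.2575
  [9.5→11]: (7.83+5.48)/2 × 1.5 = 9.9825
  Sum = 219.255 µg/mL·h
F = (AUC_ev/D_ev)/(AUC_iv/D_iv) = (219.255/40)/(60.3/10) = 5.481375/6.03 = 0.9090

F = 0.91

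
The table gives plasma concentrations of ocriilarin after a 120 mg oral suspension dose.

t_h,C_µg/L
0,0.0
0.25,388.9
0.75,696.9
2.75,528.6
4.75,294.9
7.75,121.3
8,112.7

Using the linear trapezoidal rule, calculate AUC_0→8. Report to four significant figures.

AUC = 3023 µg/L·h

Trapezoidal AUC_0→8:
  [0→0.25]: (0.0+388.9)/2 × 0.25 = 48.6125
  [0.25→0.75]: (388.9+696.9)/2 × 0.5 = 271.45
  [0.75→2.75]: (696.9+528.6)/2 × 2 = 1225.5
  [2.75→4.75]: (528.6+294.9)/2 × 2 = 823.5
  [4.75→7.75]: (294.9+121.3)/2 × 3 = 624.3
  [7.75→8]: (121.3+112.7)/2 × 0.25 = 29.25
  Sum = 3022.6125 µg/L·h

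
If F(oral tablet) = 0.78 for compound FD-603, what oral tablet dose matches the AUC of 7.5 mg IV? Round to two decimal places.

For equal systemic exposure: F × D_ev = D_iv
D_ev = D_iv / F = 7.5 / 0.78 = 9.61538 mg

D_oral = 9.62 mg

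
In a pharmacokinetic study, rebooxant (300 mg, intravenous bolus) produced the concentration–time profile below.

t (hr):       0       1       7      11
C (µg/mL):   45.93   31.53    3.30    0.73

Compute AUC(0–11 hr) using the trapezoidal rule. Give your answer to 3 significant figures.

Trapezoidal AUC_0→11:
  [0→1]: (45.93+31.53)/2 × 1 = 38.73
  [1→7]: (31.53+3.30)/2 × 6 = 104.49
  [7→11]: (3.30+0.73)/2 × 4 = 8.06
  Sum = 151.28 µg/mL·hr

AUC = 151 µg/mL·hr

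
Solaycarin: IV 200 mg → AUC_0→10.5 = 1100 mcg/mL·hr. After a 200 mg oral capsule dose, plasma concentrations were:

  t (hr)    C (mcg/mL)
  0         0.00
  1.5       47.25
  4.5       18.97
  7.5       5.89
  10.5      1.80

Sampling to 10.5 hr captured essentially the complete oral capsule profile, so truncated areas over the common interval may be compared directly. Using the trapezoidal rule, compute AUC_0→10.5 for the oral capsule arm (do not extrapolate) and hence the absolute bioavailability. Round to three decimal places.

Trapezoidal AUC_0→10.5 (oral capsule):
  [0→1.5]: (0.00+47.25)/2 × 1.5 = 35.4375
  [1.5→4.5]: (47.25+18.97)/2 × 3 = 99.33
  [4.5→7.5]: (18.97+5.89)/2 × 3 = 37.29
  [7.5→10.5]: (5.89+1.80)/2 × 3 = 11.535
  Sum = 183.5925 mcg/mL·hr
F = (AUC_ev/D_ev)/(AUC_iv/D_iv) = (183.5925/200)/(1100/200) = 0.9179625/5.5 = 0.1669

F = 0.167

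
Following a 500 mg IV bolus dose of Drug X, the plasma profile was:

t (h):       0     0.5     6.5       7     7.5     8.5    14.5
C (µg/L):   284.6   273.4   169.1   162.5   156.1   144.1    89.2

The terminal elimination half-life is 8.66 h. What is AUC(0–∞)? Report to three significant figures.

AUC = 3590 µg/L·h

Trapezoidal AUC_0→14.5:
  [0→0.5]: (284.6+273.4)/2 × 0.5 = 139.5
  [0.5→6.5]: (273.4+169.1)/2 × 6 = 1327.5
  [6.5→7]: (169.1+162.5)/2 × 0.5 = 82.9
  [7→7.5]: (162.5+156.1)/2 × 0.5 = 79.65
  [7.5→8.5]: (156.1+144.1)/2 × 1 = 150.1
  [8.5→14.5]: (144.1+89.2)/2 × 6 = 699.9
  Sum = 2479.55 µg/L·h
k_e = ln2 / t½ = 0.693147 / 8.66 = 0.0800 h^-1
Extrapolated tail: C_last / k_e = 89.2 / 0.08 = 1115.000
AUC_0→∞ = 2479.55 + 1115.000 = 3594.55 µg/L·h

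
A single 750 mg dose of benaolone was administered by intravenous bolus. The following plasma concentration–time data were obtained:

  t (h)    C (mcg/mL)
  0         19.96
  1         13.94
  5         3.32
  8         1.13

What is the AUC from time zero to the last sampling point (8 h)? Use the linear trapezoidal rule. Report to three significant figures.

AUC = 58.1 mcg/mL·h

Trapezoidal AUC_0→8:
  [0→1]: (19.96+13.94)/2 × 1 = 16.95
  [1→5]: (13.94+3.32)/2 × 4 = 34.52
  [5→8]: (3.32+1.13)/2 × 3 = 6.675
  Sum = 58.145 mcg/mL·h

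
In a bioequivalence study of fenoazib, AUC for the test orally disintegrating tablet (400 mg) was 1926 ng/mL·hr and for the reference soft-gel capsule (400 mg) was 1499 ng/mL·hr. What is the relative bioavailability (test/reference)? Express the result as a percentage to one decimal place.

F_rel = 128.5%

F_rel = (AUC_test/D_test) / (AUC_ref/D_ref)
      = (1926/400) / (1499/400)
      = 4.815 / 3.7475 = 1.2849 = 128.49%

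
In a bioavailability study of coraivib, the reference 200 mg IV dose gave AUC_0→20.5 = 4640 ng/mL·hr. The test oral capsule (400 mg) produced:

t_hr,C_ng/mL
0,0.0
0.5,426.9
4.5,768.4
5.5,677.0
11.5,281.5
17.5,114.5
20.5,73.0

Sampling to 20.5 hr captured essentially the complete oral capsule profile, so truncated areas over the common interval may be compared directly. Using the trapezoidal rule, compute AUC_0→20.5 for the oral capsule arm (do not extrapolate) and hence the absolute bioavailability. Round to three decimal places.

F = 0.815

Trapezoidal AUC_0→20.5 (oral capsule):
  [0→0.5]: (0.0+426.9)/2 × 0.5 = 106.725
  [0.5→4.5]: (426.9+768.4)/2 × 4 = 2390.6
  [4.5→5.5]: (768.4+677.0)/2 × 1 = 722.7
  [5.5→11.5]: (677.0+281.5)/2 × 6 = 2875.5
  [11.5→17.5]: (281.5+114.5)/2 × 6 = 1188.0
  [17.5→20.5]: (114.5+73.0)/2 × 3 = 281.25
  Sum = 7564.775 ng/mL·hr
F = (AUC_ev/D_ev)/(AUC_iv/D_iv) = (7564.775/400)/(4640/200) = 18.9119/23.2 = 0.8152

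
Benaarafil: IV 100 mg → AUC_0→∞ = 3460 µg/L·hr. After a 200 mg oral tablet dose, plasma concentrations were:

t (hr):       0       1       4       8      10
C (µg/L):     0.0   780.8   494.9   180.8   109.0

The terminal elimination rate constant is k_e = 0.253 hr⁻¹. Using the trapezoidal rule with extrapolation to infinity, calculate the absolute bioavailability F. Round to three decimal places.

Trapezoidal AUC_0→10 (oral tablet):
  [0→1]: (0.0+780.8)/2 × 1 = 390.4
  [1→4]: (780.8+494.9)/2 × 3 = 1913.55
  [4→8]: (494.9+180.8)/2 × 4 = 1351.4
  [8→10]: (180.8+109.0)/2 × 2 = 289.8
  Sum = 3945.15 µg/L·hr
Tail: C_last/k_e = 109.0/0.253 = 430.830
AUC_0→∞ (oral tablet) = 3945.15 + 430.830 = 4375.98 µg/L·hr
F = (AUC_ev/D_ev)/(AUC_iv/D_iv) = (4375.98/200)/(3460/100) = 21.8799/34.6 = 0.6324

F = 0.632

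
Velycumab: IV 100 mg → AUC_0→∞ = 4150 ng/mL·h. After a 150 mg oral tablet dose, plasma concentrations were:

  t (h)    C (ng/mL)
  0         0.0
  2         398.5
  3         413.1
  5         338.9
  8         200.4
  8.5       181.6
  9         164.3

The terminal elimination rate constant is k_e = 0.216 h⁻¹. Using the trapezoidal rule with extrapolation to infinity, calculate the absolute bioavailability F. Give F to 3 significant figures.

Trapezoidal AUC_0→9 (oral tablet):
  [0→2]: (0.0+398.5)/2 × 2 = 398.5
  [2→3]: (398.5+413.1)/2 × 1 = 405.8
  [3→5]: (413.1+338.9)/2 × 2 = 752.0
  [5→8]: (338.9+200.4)/2 × 3 = 808.95
  [8→8.5]: (200.4+181.6)/2 × 0.5 = 95.5
  [8.5→9]: (181.6+164.3)/2 × 0.5 = 86.475
  Sum = 2547.225 ng/mL·h
Tail: C_last/k_e = 164.3/0.216 = 760.648
AUC_0→∞ (oral tablet) = 2547.225 + 760.648 = 3307.873 ng/mL·h
F = (AUC_ev/D_ev)/(AUC_iv/D_iv) = (3307.873/150)/(4150/100) = 22.0525/41.5 = 0.5314

F = 0.531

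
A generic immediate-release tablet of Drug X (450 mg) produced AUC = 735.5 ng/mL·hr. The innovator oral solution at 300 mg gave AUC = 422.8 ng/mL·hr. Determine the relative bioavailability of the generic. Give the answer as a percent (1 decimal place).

F_rel = (AUC_test/D_test) / (AUC_ref/D_ref)
      = (735.5/450) / (422.8/300)
      = 1.63444 / 1.40933 = 1.1597 = 115.97%

F_rel = 116.0%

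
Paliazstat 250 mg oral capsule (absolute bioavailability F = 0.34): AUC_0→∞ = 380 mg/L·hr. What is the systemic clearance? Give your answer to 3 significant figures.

CL = F × Dose / AUC_0→∞
   = 0.34 × 250 / 380 = 0.223684 L/hr

CL = 0.224 L/hr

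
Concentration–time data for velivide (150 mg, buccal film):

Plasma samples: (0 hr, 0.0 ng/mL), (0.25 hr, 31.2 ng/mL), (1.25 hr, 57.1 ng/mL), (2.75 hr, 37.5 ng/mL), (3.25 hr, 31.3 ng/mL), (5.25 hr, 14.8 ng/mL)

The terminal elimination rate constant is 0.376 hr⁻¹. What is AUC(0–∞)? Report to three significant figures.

AUC = 222 ng/mL·hr

Trapezoidal AUC_0→5.25:
  [0→0.25]: (0.0+31.2)/2 × 0.25 = 3.9
  [0.25→1.25]: (31.2+57.1)/2 × 1 = 44.15
  [1.25→2.75]: (57.1+37.5)/2 × 1.5 = 70.95
  [2.75→3.25]: (37.5+31.3)/2 × 0.5 = 17.2
  [3.25→5.25]: (31.3+14.8)/2 × 2 = 46.1
  Sum = 182.3 ng/mL·hr
Extrapolated tail: C_last / k_e = 14.8 / 0.376 = 39.362
AUC_0→∞ = 182.3 + 39.362 = 221.662 ng/mL·hr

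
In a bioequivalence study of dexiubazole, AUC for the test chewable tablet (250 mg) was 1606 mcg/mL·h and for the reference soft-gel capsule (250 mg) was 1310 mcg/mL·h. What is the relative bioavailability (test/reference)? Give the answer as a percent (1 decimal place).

F_rel = 122.6%

F_rel = (AUC_test/D_test) / (AUC_ref/D_ref)
      = (1606/250) / (1310/250)
      = 6.424 / 5.24 = 1.2260 = 122.60%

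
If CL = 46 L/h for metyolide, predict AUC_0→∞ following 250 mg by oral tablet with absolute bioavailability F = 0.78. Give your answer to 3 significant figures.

AUC = 4.24 mg/L·h

AUC_0→∞ = F × Dose / CL
        = 0.78 × 250 / 46 = 4.23913 mg/L·h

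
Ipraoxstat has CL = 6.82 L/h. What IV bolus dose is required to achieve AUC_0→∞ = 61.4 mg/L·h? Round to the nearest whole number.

Dose = 419 mg

Dose_iv = CL × AUC_0→∞
     = 6.82 × 61.4 = 418.748 mg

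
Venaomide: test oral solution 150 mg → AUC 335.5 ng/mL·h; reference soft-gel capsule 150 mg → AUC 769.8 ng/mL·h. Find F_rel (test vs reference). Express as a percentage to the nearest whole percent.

F_rel = 44%

F_rel = (AUC_test/D_test) / (AUC_ref/D_ref)
      = (335.5/150) / (769.8/150)
      = 2.23667 / 5.132 = 0.4358 = 43.58%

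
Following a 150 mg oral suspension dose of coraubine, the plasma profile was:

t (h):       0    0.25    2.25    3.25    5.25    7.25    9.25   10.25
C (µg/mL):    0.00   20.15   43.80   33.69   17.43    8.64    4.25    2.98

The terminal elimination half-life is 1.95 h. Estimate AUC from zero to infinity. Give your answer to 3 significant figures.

Trapezoidal AUC_0→10.25:
  [0→0.25]: (0.00+20.15)/2 × 0.25 = 2.51875
  [0.25→2.25]: (20.15+43.80)/2 × 2 = 63.95
  [2.25→3.25]: (43.80+33.69)/2 × 1 = 38.745
  [3.25→5.25]: (33.69+17.43)/2 × 2 = 51.12
  [5.25→7.25]: (17.43+8.64)/2 × 2 = 26.07
  [7.25→9.25]: (8.64+4.25)/2 × 2 = 12.89
  [9.25→10.25]: (4.25+2.98)/2 × 1 = 3.615
  Sum = 198.90875 µg/mL·h
k_e = ln2 / t½ = 0.693147 / 1.95 = 0.3555 h^-1
Extrapolated tail: C_last / k_e = 2.98 / 0.3555 = 8.383
AUC_0→∞ = 198.90875 + 8.383 = 207.29175 µg/mL·h

AUC = 207 µg/mL·h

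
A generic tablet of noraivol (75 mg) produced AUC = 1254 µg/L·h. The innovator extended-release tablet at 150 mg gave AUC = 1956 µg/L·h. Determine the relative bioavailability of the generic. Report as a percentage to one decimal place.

F_rel = (AUC_test/D_test) / (AUC_ref/D_ref)
      = (1254/75) / (1956/150)
      = 16.72 / 13.04 = 1.2822 = 128.22%

F_rel = 128.2%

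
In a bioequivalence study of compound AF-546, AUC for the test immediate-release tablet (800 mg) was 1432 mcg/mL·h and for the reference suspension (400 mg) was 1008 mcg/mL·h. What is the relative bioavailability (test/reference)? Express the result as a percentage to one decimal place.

F_rel = (AUC_test/D_test) / (AUC_ref/D_ref)
      = (1432/800) / (1008/400)
      = 1.79 / 2.52 = 0.7103 = 71.03%

F_rel = 71.0%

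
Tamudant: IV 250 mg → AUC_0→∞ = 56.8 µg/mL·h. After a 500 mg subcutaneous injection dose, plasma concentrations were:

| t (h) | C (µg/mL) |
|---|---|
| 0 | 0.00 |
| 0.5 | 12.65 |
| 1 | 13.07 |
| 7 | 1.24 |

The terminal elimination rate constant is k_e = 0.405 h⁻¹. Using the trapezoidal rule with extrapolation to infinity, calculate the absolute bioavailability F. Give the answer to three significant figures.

Trapezoidal AUC_0→7 (subcutaneous injection):
  [0→0.5]: (0.00+12.65)/2 × 0.5 = 3.1625
  [0.5→1]: (12.65+13.07)/2 × 0.5 = 6.43
  [1→7]: (13.07+1.24)/2 × 6 = 42.93
  Sum = 52.5225 µg/mL·h
Tail: C_last/k_e = 1.24/0.405 = 3.062
AUC_0→∞ (subcutaneous injection) = 52.5225 + 3.062 = 55.5845 µg/mL·h
F = (AUC_ev/D_ev)/(AUC_iv/D_iv) = (55.5845/500)/(56.8/250) = 0.111169/0.2272 = 0.4893

F = 0.489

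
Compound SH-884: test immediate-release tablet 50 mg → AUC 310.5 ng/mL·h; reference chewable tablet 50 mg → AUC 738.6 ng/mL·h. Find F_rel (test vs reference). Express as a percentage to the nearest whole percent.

F_rel = 42%

F_rel = (AUC_test/D_test) / (AUC_ref/D_ref)
      = (310.5/50) / (738.6/50)
      = 6.21 / 14.772 = 0.4204 = 42.04%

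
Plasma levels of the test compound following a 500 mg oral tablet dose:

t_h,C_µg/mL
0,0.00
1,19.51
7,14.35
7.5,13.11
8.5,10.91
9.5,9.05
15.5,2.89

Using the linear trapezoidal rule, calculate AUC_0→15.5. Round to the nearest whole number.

Trapezoidal AUC_0→15.5:
  [0→1]: (0.00+19.51)/2 × 1 = 9.755
  [1→7]: (19.51+14.35)/2 × 6 = 101.58
  [7→7.5]: (14.35+13.11)/2 × 0.5 = 6.865
  [7.5→8.5]: (13.11+10.91)/2 × 1 = 12.01
  [8.5→9.5]: (10.91+9.05)/2 × 1 = 9.98
  [9.5→15.5]: (9.05+2.89)/2 × 6 = 35.82
  Sum = 176.01 µg/mL·h

AUC = 176 µg/mL·h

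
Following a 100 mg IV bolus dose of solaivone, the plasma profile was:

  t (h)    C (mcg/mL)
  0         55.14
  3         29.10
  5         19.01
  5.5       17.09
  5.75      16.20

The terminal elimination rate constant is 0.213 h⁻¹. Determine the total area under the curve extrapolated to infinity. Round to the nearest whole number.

AUC = 264 mcg/mL·h

Trapezoidal AUC_0→5.75:
  [0→3]: (55.14+29.10)/2 × 3 = 126.36
  [3→5]: (29.10+19.01)/2 × 2 = 48.11
  [5→5.5]: (19.01+17.09)/2 × 0.5 = 9.025
  [5.5→5.75]: (17.09+16.20)/2 × 0.25 = 4.16125
  Sum = 187.65625 mcg/mL·h
Extrapolated tail: C_last / k_e = 16.20 / 0.213 = 76.056
AUC_0→∞ = 187.65625 + 76.056 = 263.71225 mcg/mL·h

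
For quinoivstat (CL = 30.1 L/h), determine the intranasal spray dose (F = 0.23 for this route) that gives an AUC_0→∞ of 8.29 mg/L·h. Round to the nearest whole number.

Dose = CL × AUC_0→∞ / F
     = 30.1 × 8.29 / 0.23 = 1084.91 mg

Dose = 1085 mg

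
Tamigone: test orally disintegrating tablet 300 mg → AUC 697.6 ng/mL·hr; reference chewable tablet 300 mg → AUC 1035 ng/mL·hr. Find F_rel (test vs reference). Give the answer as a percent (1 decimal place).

F_rel = 67.4%

F_rel = (AUC_test/D_test) / (AUC_ref/D_ref)
      = (697.6/300) / (1035/300)
      = 2.32533 / 3.45 = 0.6740 = 67.40%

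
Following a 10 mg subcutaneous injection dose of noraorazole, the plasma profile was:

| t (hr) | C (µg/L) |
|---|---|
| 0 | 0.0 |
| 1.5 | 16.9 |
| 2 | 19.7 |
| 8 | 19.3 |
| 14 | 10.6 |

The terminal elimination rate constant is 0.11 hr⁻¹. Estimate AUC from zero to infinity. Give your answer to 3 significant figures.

Trapezoidal AUC_0→14:
  [0→1.5]: (0.0+16.9)/2 × 1.5 = 12.675
  [1.5→2]: (16.9+19.7)/2 × 0.5 = 9.15
  [2→8]: (19.7+19.3)/2 × 6 = 117.0
  [8→14]: (19.3+10.6)/2 × 6 = 89.7
  Sum = 228.525 µg/L·hr
Extrapolated tail: C_last / k_e = 10.6 / 0.11 = 96.364
AUC_0→∞ = 228.525 + 96.364 = 324.889 µg/L·hr

AUC = 325 µg/L·hr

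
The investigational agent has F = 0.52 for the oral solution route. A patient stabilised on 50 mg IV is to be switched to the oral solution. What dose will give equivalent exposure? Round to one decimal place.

For equal systemic exposure: F × D_ev = D_iv
D_ev = D_iv / F = 50 / 0.52 = 96.1538 mg

D_oral = 96.2 mg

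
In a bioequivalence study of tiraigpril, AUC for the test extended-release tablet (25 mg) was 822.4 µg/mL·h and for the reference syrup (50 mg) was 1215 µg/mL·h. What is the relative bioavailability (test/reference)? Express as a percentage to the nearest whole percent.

F_rel = 135%

F_rel = (AUC_test/D_test) / (AUC_ref/D_ref)
      = (822.4/25) / (1215/50)
      = 32.896 / 24.3 = 1.3537 = 135.37%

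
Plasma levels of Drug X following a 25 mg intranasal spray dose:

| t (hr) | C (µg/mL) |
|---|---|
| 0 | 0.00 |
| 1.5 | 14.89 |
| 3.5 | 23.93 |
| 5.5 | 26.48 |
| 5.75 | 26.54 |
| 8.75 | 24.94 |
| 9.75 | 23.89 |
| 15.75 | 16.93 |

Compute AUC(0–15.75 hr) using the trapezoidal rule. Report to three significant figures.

Trapezoidal AUC_0→15.75:
  [0→1.5]: (0.00+14.89)/2 × 1.5 = 11.1675
  [1.5→3.5]: (14.89+23.93)/2 × 2 = 38.82
  [3.5→5.5]: (23.93+26.48)/2 × 2 = 50.41
  [5.5→5.75]: (26.48+26.54)/2 × 0.25 = 6.6275
  [5.75→8.75]: (26.54+24.94)/2 × 3 = 77.22
  [8.75→9.75]: (24.94+23.89)/2 × 1 = 24.415
  [9.75→15.75]: (23.89+16.93)/2 × 6 = 122.46
  Sum = 331.12 µg/mL·hr

AUC = 331 µg/mL·hr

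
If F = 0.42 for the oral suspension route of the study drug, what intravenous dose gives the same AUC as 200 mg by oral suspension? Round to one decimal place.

Systemic exposure from an extravascular dose = F × D_ev, so the equivalent IV dose is F × D_ev.
D_iv = F × D_ev = 0.42 × 200 = 84 mg

D_iv = 84.0 mg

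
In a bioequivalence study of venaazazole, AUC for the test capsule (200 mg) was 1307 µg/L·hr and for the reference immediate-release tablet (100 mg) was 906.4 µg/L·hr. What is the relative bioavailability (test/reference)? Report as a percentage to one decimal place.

F_rel = (AUC_test/D_test) / (AUC_ref/D_ref)
      = (1307/200) / (906.4/100)
      = 6.535 / 9.064 = 0.7210 = 72.10%

F_rel = 72.1%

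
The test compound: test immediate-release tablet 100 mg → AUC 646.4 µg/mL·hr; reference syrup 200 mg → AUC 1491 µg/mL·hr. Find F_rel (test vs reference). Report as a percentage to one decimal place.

F_rel = (AUC_test/D_test) / (AUC_ref/D_ref)
      = (646.4/100) / (1491/200)
      = 6.464 / 7.455 = 0.8671 = 86.71%

F_rel = 86.7%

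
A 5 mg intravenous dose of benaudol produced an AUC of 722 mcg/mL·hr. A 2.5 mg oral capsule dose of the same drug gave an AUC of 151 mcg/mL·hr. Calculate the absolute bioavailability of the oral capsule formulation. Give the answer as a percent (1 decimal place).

F = 41.8%

F = (AUC_ev / D_ev) / (AUC_iv / D_iv)
  = (151/2.5) / (722/5)
  = 60.4 / 144.4 = 0.4183
  = 41.83%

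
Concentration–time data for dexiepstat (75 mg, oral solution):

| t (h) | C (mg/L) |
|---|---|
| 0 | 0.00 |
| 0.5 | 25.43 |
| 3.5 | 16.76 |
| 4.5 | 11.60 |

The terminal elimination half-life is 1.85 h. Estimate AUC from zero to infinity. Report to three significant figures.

AUC = 115 mg/L·h

Trapezoidal AUC_0→4.5:
  [0→0.5]: (0.00+25.43)/2 × 0.5 = 6.3575
  [0.5→3.5]: (25.43+16.76)/2 × 3 = 63.285
  [3.5→4.5]: (16.76+11.60)/2 × 1 = 14.18
  Sum = 83.8225 mg/L·h
k_e = ln2 / t½ = 0.693147 / 1.85 = 0.3747 h^-1
Extrapolated tail: C_last / k_e = 11.60 / 0.3747 = 30.958
AUC_0→∞ = 83.8225 + 30.958 = 114.7805 mg/L·h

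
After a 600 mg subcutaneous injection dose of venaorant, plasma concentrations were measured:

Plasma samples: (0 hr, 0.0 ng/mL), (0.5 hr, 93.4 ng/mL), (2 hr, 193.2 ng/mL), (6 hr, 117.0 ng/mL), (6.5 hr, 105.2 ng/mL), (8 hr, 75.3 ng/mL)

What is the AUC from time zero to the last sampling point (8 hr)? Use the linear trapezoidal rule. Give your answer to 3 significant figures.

AUC = 1050 ng/mL·hr

Trapezoidal AUC_0→8:
  [0→0.5]: (0.0+93.4)/2 × 0.5 = 23.35
  [0.5→2]: (93.4+193.2)/2 × 1.5 = 214.95
  [2→6]: (193.2+117.0)/2 × 4 = 620.4
  [6→6.5]: (117.0+105.2)/2 × 0.5 = 55.55
  [6.5→8]: (105.2+75.3)/2 × 1.5 = 135.375
  Sum = 1049.625 ng/mL·hr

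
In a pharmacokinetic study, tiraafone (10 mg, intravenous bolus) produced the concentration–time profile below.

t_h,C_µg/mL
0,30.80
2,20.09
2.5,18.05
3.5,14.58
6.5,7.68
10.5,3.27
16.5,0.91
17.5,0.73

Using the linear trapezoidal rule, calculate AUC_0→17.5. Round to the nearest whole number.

AUC = 145 µg/mL·h

Trapezoidal AUC_0→17.5:
  [0→2]: (30.80+20.09)/2 × 2 = 50.89
  [2→2.5]: (20.09+18.05)/2 × 0.5 = 9.535
  [2.5→3.5]: (18.05+14.58)/2 × 1 = 16.315
  [3.5→6.5]: (14.58+7.68)/2 × 3 = 33.39
  [6.5→10.5]: (7.68+3.27)/2 × 4 = 21.9
  [10.5→16.5]: (3.27+0.91)/2 × 6 = 12.54
  [16.5→17.5]: (0.91+0.73)/2 × 1 = 0.82
  Sum = 145.39 µg/mL·h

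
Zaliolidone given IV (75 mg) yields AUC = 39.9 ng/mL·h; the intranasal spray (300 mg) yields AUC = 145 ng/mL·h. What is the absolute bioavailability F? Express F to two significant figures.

F = (AUC_ev / D_ev) / (AUC_iv / D_iv)
  = (145/300) / (39.9/75)
  = 0.483333 / 0.532 = 0.9085

F = 0.91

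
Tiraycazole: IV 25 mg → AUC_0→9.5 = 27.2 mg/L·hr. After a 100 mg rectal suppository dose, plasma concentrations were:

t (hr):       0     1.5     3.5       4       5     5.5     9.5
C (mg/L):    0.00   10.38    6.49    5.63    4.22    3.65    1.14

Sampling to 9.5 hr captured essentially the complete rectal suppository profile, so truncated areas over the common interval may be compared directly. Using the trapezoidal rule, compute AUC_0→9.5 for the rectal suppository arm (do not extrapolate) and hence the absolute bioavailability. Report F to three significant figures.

Trapezoidal AUC_0→9.5 (rectal suppository):
  [0→1.5]: (0.00+10.38)/2 × 1.5 = 7.785
  [1.5→3.5]: (10.38+6.49)/2 × 2 = 16.87
  [3.5→4]: (6.49+5.63)/2 × 0.5 = 3.03
  [4→5]: (5.63+4.22)/2 × 1 = 4.925
  [5→5.5]: (4.22+3.65)/2 × 0.5 = 1.9675
  [5.5→9.5]: (3.65+1.14)/2 × 4 = 9.58
  Sum = 44.1575 mg/L·hr
F = (AUC_ev/D_ev)/(AUC_iv/D_iv) = (44.1575/100)/(27.2/25) = 0.441575/1.088 = 0.4059

F = 0.406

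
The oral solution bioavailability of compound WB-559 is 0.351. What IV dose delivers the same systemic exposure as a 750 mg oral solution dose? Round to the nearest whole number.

Systemic exposure from an extravascular dose = F × D_ev, so the equivalent IV dose is F × D_ev.
D_iv = F × D_ev = 0.351 × 750 = 263.25 mg

D_iv = 263 mg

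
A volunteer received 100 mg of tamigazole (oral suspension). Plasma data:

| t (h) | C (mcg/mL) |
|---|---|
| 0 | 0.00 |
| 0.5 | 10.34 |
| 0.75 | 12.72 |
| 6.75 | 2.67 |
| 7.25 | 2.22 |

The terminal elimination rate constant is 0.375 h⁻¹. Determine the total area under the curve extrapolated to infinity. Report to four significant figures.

AUC = 58.78 mcg/mL·h

Trapezoidal AUC_0→7.25:
  [0→0.5]: (0.00+10.34)/2 × 0.5 = 2.585
  [0.5→0.75]: (10.34+12.72)/2 × 0.25 = 2.8825
  [0.75→6.75]: (12.72+2.67)/2 × 6 = 46.17
  [6.75→7.25]: (2.67+2.22)/2 × 0.5 = 1.2225
  Sum = 52.86 mcg/mL·h
Extrapolated tail: C_last / k_e = 2.22 / 0.375 = 5.920
AUC_0→∞ = 52.86 + 5.920 = 58.78 mcg/mL·h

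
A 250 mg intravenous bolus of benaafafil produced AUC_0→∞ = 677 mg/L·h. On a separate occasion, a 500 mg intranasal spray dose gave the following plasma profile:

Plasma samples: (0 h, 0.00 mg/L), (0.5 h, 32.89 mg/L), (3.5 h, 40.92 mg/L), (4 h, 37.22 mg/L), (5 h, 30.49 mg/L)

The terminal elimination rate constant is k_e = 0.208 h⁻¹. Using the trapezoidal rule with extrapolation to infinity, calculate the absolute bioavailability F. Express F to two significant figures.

F = 0.24

Trapezoidal AUC_0→5 (intranasal spray):
  [0→0.5]: (0.00+32.89)/2 × 0.5 = 8.2225
  [0.5→3.5]: (32.89+40.92)/2 × 3 = 110.715
  [3.5→4]: (40.92+37.22)/2 × 0.5 = 19.535
  [4→5]: (37.22+30.49)/2 × 1 = 33.855
  Sum = 172.3275 mg/L·h
Tail: C_last/k_e = 30.49/0.208 = 146.587
AUC_0→∞ (intranasal spray) = 172.3275 + 146.587 = 318.9145 mg/L·h
F = (AUC_ev/D_ev)/(AUC_iv/D_iv) = (318.9145/500)/(677/250) = 0.637829/2.708 = 0.2355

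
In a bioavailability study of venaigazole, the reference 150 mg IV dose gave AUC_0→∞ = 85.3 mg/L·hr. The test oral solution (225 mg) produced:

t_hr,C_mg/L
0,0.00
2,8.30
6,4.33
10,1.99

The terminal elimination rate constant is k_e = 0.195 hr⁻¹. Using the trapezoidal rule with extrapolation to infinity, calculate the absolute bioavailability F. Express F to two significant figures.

F = 0.44

Trapezoidal AUC_0→10 (oral solution):
  [0→2]: (0.00+8.30)/2 × 2 = 8.3
  [2→6]: (8.30+4.33)/2 × 4 = 25.26
  [6→10]: (4.33+1.99)/2 × 4 = 12.64
  Sum = 46.2 mg/L·hr
Tail: C_last/k_e = 1.99/0.195 = 10.205
AUC_0→∞ (oral solution) = 46.2 + 10.205 = 56.405 mg/L·hr
F = (AUC_ev/D_ev)/(AUC_iv/D_iv) = (56.405/225)/(85.3/150) = 0.250689/0.568667 = 0.4408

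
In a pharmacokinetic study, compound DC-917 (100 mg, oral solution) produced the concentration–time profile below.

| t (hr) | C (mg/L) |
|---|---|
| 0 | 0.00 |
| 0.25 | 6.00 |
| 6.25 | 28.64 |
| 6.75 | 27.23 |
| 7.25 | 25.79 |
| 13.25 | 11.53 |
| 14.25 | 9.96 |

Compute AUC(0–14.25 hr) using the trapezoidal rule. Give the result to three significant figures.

AUC = 255 mg/L·hr

Trapezoidal AUC_0→14.25:
  [0→0.25]: (0.00+6.00)/2 × 0.25 = 0.75
  [0.25→6.25]: (6.00+28.64)/2 × 6 = 103.92
  [6.25→6.75]: (28.64+27.23)/2 × 0.5 = 13.9675
  [6.75→7.25]: (27.23+25.79)/2 × 0.5 = 13.255
  [7.25→13.25]: (25.79+11.53)/2 × 6 = 111.96
  [13.25→14.25]: (11.53+9.96)/2 × 1 = 10.745
  Sum = 254.5975 mg/L·hr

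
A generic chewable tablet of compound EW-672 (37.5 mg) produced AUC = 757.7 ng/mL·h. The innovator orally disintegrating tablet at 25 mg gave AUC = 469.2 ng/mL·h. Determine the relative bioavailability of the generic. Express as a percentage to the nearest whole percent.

F_rel = 108%

F_rel = (AUC_test/D_test) / (AUC_ref/D_ref)
      = (757.7/37.5) / (469.2/25)
      = 20.2053 / 18.768 = 1.0766 = 107.66%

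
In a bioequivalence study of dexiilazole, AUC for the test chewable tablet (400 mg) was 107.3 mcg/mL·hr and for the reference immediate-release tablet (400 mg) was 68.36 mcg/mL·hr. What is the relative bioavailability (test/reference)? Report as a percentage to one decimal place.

F_rel = (AUC_test/D_test) / (AUC_ref/D_ref)
      = (107.3/400) / (68.36/400)
      = 0.26825 / 0.1709 = 1.5696 = 156.96%

F_rel = 157.0%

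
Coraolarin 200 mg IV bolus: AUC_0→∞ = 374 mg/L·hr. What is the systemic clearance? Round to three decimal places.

CL = 0.535 L/hr

CL = Dose_iv / AUC_0→∞
   = 200 / 374 = 0.534759 L/hr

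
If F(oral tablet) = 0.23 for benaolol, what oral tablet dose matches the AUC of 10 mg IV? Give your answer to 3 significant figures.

D_oral = 43.5 mg

For equal systemic exposure: F × D_ev = D_iv
D_ev = D_iv / F = 10 / 0.23 = 43.4783 mg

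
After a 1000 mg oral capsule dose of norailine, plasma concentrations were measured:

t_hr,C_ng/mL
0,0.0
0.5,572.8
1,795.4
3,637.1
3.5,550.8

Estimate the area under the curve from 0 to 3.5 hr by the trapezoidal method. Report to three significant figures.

AUC = 2210 ng/mL·hr

Trapezoidal AUC_0→3.5:
  [0→0.5]: (0.0+572.8)/2 × 0.5 = 143.2
  [0.5→1]: (572.8+795.4)/2 × 0.5 = 342.05
  [1→3]: (795.4+637.1)/2 × 2 = 1432.5
  [3→3.5]: (637.1+550.8)/2 × 0.5 = 296.975
  Sum = 2214.725 ng/mL·hr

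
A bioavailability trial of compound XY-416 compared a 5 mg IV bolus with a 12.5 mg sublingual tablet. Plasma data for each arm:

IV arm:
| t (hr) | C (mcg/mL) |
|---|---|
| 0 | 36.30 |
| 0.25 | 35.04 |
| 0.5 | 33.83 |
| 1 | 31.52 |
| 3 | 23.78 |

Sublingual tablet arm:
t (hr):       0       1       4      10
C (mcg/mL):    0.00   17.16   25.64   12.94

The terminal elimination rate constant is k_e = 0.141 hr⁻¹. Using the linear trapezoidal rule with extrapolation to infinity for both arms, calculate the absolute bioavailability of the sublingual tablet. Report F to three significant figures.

F = 0.435

Trapezoidal AUC_0→3 (IV):
  [0→0.25]: (36.30+35.04)/2 × 0.25 = 8.9175
  [0.25→0.5]: (35.04+33.83)/2 × 0.25 = 8.60875
  [0.5→1]: (33.83+31.52)/2 × 0.5 = 16.3375
  [1→3]: (31.52+23.78)/2 × 2 = 55.3
  Sum = 89.16375 mcg/mL·hr
IV tail: 23.78/0.141 = 168.652; AUC_iv,0→∞ = 89.16375 + 168.652 = 257.81575 mcg/mL·hr
Trapezoidal AUC_0→10 (sublingual tablet):
  [0→1]: (0.00+17.16)/2 × 1 = 8.58
  [1→4]: (17.16+25.64)/2 × 3 = 64.2
  [4→10]: (25.64+12.94)/2 × 6 = 115.74
  Sum = 188.52 mcg/mL·hr
sublingual tablet tail: 12.94/0.141 = 91.773; AUC_ev,0→∞ = 188.52 + 91.773 = 280.293 mcg/mL·hr
F = (AUC_ev/D_ev)/(AUC_iv/D_iv) = (280.293/12.5)/(257.81575/5) = 22.42344/51.56315 = 0.4349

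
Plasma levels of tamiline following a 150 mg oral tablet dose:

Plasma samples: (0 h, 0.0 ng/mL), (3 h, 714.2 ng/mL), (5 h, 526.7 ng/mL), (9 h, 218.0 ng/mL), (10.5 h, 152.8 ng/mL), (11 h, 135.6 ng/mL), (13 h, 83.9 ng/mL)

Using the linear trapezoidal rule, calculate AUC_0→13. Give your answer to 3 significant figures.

AUC = 4370 ng/mL·h

Trapezoidal AUC_0→13:
  [0→3]: (0.0+714.2)/2 × 3 = 1071.3
  [3→5]: (714.2+526.7)/2 × 2 = 1240.9
  [5→9]: (526.7+218.0)/2 × 4 = 1489.4
  [9→10.5]: (218.0+152.8)/2 × 1.5 = 278.1
  [10.5→11]: (152.8+135.6)/2 × 0.5 = 72.1
  [11→13]: (135.6+83.9)/2 × 2 = 219.5
  Sum = 4371.3 ng/mL·h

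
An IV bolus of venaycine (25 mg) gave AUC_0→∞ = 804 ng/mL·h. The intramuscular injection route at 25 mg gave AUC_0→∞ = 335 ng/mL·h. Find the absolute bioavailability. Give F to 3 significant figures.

F = (AUC_ev / D_ev) / (AUC_iv / D_iv)
  = (335/25) / (804/25)
  = 13.4 / 32.16 = 0.4167

F = 0.417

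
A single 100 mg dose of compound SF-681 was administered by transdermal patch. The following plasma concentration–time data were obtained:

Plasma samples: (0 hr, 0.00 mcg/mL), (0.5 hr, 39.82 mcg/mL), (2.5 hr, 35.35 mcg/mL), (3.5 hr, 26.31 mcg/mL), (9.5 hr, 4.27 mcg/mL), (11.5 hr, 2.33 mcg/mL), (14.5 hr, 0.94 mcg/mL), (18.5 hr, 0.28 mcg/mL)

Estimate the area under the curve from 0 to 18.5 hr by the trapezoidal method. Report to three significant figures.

AUC = 222 mcg/mL·hr

Trapezoidal AUC_0→18.5:
  [0→0.5]: (0.00+39.82)/2 × 0.5 = 9.955
  [0.5→2.5]: (39.82+35.35)/2 × 2 = 75.17
  [2.5→3.5]: (35.35+26.31)/2 × 1 = 30.83
  [3.5→9.5]: (26.31+4.27)/2 × 6 = 91.74
  [9.5→11.5]: (4.27+2.33)/2 × 2 = 6.6
  [11.5→14.5]: (2.33+0.94)/2 × 3 = 4.905
  [14.5→18.5]: (0.94+0.28)/2 × 4 = 2.44
  Sum = 221.64 mcg/mL·hr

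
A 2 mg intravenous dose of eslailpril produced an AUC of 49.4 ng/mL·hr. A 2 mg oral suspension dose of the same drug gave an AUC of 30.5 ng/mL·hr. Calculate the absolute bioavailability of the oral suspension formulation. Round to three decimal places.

F = 0.617

F = (AUC_ev / D_ev) / (AUC_iv / D_iv)
  = (30.5/2) / (49.4/2)
  = 15.25 / 24.7 = 0.6174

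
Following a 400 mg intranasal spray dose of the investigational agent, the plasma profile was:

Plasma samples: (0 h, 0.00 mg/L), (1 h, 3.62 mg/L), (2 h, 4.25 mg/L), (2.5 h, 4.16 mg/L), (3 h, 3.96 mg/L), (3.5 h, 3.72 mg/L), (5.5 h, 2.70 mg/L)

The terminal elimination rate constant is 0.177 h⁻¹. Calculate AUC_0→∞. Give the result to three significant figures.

AUC = 33.5 mg/L·h

Trapezoidal AUC_0→5.5:
  [0→1]: (0.00+3.62)/2 × 1 = 1.81
  [1→2]: (3.62+4.25)/2 × 1 = 3.935
  [2→2.5]: (4.25+4.16)/2 × 0.5 = 2.1025
  [2.5→3]: (4.16+3.96)/2 × 0.5 = 2.03
  [3→3.5]: (3.96+3.72)/2 × 0.5 = 1.92
  [3.5→5.5]: (3.72+2.70)/2 × 2 = 6.42
  Sum = 18.2175 mg/L·h
Extrapolated tail: C_last / k_e = 2.70 / 0.177 = 15.254
AUC_0→∞ = 18.2175 + 15.254 = 33.4715 mg/L·h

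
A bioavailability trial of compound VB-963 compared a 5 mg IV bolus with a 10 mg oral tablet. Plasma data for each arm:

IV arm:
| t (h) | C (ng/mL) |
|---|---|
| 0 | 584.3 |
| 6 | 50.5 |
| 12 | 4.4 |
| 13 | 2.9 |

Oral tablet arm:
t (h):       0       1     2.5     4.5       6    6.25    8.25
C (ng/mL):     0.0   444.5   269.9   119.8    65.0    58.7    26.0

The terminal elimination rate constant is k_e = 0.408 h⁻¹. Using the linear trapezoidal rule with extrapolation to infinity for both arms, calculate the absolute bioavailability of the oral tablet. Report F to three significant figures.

Trapezoidal AUC_0→13 (IV):
  [0→6]: (584.3+50.5)/2 × 6 = 1904.4
  [6→12]: (50.5+4.4)/2 × 6 = 164.7
  [12→13]: (4.4+2.9)/2 × 1 = 3.65
  Sum = 2072.75 ng/mL·h
IV tail: 2.9/0.408 = 7.108; AUC_iv,0→∞ = 2072.75 + 7.108 = 2079.858 ng/mL·h
Trapezoidal AUC_0→8.25 (oral tablet):
  [0→1]: (0.0+444.5)/2 × 1 = 222.25
  [1→2.5]: (444.5+269.9)/2 × 1.5 = 535.8
  [2.5→4.5]: (269.9+119.8)/2 × 2 = 389.7
  [4.5→6]: (119.8+65.0)/2 × 1.5 = 138.6
  [6→6.25]: (65.0+58.7)/2 × 0.25 = 15.4625
  [6.25→8.25]: (58.7+26.0)/2 × 2 = 84.7
  Sum = 1386.5125 ng/mL·h
oral tablet tail: 26.0/0.408 = 63.725; AUC_ev,0→∞ = 1386.5125 + 63.725 = 1450.2375 ng/mL·h
F = (AUC_ev/D_ev)/(AUC_iv/D_iv) = (1450.2375/10)/(2079.858/5) = 145.02375/415.9716 = 0.3486

F = 0.349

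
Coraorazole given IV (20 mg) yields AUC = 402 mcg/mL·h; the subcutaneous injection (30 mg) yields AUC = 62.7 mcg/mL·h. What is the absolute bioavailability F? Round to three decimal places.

F = 0.104

F = (AUC_ev / D_ev) / (AUC_iv / D_iv)
  = (62.7/30) / (402/20)
  = 2.09 / 20.1 = 0.1040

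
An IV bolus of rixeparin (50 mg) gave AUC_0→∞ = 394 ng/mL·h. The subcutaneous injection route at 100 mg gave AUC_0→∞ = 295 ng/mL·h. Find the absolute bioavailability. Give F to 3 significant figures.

F = (AUC_ev / D_ev) / (AUC_iv / D_iv)
  = (295/100) / (394/50)
  = 2.95 / 7.88 = 0.3744

F = 0.374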